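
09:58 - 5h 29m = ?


04:29

Start: 598 minutes from midnight
Subtract: 329 minutes
Remaining: 598 - 329 = 269
Hours: 4, Minutes: 29


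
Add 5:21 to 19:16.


Start: 1156 minutes from midnight
Add: 321 minutes
Total: 1477 minutes
Hours: 1477 ÷ 60 = 24 remainder 37
24 ≥ 24 → 24 - 24 = 0 (next day)

00:37 (next day)


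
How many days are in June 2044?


Month: June (month 6)
June has 30 days

30 days


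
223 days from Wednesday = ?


Tuesday

Start: Wednesday (index 2)
(2 + 223) mod 7
= 225 mod 7
= 1
Index 1 → Tuesday


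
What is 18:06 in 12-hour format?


6:06 PM

Hour: 18
18 - 12 = 6 → PM


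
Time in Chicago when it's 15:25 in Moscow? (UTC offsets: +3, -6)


06:25

Time difference = UTC-6 - UTC+3 = -9 hours
New hour = (15 -9) mod 24
= 6 mod 24 = 6
Minutes unchanged → 06:25


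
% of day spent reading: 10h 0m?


41.7%

Time: 600 minutes
Day: 1440 minutes
Percentage = (600/1440) × 100 ≈ 41.7%


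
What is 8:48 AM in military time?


08:48

Input: 8:48 AM
AM hour stays: 8


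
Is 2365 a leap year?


Rules: divisible by 4 AND (not by 100 OR by 400)
2365 ÷ 4 = 591 remainder 1 → not divisible by 4
Not divisible by 4 → not a leap year

No


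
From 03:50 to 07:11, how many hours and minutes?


3h 21m

End time in minutes: 7×60 + 11 = 431
Start time in minutes: 3×60 + 50 = 230
Difference = 431 - 230 = 201 minutes
= 3 hours 21 minutes


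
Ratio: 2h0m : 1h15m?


Duration 1: 120 minutes
Duration 2: 75 minutes
Ratio = 120:75
GCD = 15
Simplified = 8:5
As a decimal: 8/5 = 1.60

8:5 (1.60)


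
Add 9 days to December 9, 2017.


December 18, 2017

Start: December 9, 2017
Add 9 days
December 9 + 9 = December 18, 2017


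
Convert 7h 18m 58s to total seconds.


Hours: 7 × 3600 = 25200
Minutes: 18 × 60 = 1080
Seconds: 58
Total = 25200 + 1080 + 58 = 26338

26338 seconds


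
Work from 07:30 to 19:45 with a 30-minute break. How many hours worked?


11h 45m (705 minutes)

Total time = (19×60+45) - (7×60+30)
= 1185 - 450 = 735 min
Minus break: 735 - 30 = 705 min
= 11h 45m


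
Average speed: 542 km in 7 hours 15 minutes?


Distance: 542 km
Time: 7h 15m = 435 min = 435/60 = 29/4 hours
Speed = 542 ÷ (29/4) = 542 × 4 / 29 = 2168/29 ≈ 74.8 km/h

74.8 km/h


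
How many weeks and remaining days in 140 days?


Weeks: 140 ÷ 7 = 20 remainder 0

20 weeks 0 days


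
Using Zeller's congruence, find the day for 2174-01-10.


Monday

Zeller's congruence:
q=10, m=13, k=73, j=21
h = (10 + ⌊13×14/5⌋ + 73 + ⌊73/4⌋ + ⌊21/4⌋ - 2×21) mod 7
= (10 + 36 + 73 + 18 + 5 - 42) mod 7
= 100 mod 7 = 2
h=2 → Monday


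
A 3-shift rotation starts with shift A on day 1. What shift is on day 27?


Shift C

Shifts: A, B, C
Start: A (index 0)
Day 27: (0 + 27 - 1) mod 3
= 26 mod 3
= 2
Index 2 → shift C


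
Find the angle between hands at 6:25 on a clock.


42.5°

Hour hand = 6×30 + 25×0.5 = 192.5°
Minute hand = 25×6 = 150°
Difference = |192.5 - 150| = 42.5°


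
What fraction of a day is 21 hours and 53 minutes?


0.9118 (91.18%)

Total minutes: 21×60 + 53 = 1313
Day = 24×60 = 1440 minutes
Fraction = 1313/1440 ≈ 0.9118
As a percentage: 1313/1440 × 100 ≈ 91.18%


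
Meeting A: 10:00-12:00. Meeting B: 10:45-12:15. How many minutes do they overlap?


Meeting A: 600-720 (in minutes from midnight)
Meeting B: 645-735
Overlap start = max(600, 645) = 645
Overlap end = min(720, 735) = 720
Overlap = max(0, 720 - 645) = 75 min

75 minutes


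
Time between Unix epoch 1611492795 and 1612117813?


Difference = 1612117813 - 1611492795 = 625018 seconds
In hours: 625018 / 3600 ≈ 173.6
In days: 625018 / 86400 ≈ 7.23

625018 seconds (173.6 hours / 7.23 days)


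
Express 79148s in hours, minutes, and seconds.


Hours: 79148 ÷ 3600 = 21 remainder 3548
Minutes: 3548 ÷ 60 = 59 remainder 8
Seconds: 8

21h 59m 8s


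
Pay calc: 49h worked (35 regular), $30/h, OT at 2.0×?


Regular: 35h × $30 = $1050.00
Overtime: 49 - 35 = 14h
OT pay: 14h × $30 × 2.0 = $840.00
Total = $1050.00 + $840.00 = $1890.00

$1890.00


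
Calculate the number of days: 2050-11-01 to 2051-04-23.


173 days

From November 1, 2050 to April 23, 2051
Rest of November 2050: 30 - 1 = 29
Full months: December 31, January 31, February 2051 28, March 31
Days into April 2051: 23
Total = 29 + 31 + 31 + 28 + 31 + 23 = 173 days


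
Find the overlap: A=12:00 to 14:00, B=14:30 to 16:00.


Meeting A: 720-840 (in minutes from midnight)
Meeting B: 870-960
Overlap start = max(720, 870) = 870
Overlap end = min(840, 960) = 840
Overlap = max(0, 840 - 870) = 0 min

0 minutes


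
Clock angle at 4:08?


76.0°

Hour hand = 4×30 + 8×0.5 = 124.0°
Minute hand = 8×6 = 48°
Difference = |124.0 - 48| = 76.0°


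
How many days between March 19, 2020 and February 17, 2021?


From March 19, 2020 to February 17, 2021
Rest of March 2020: 31 - 19 = 12
Full months: April 30, May 31, June 30, July 31, August 31, September 30, October 31, November 30, December 31, January 31
Days into February 2021: 17
Total = 12 + 30 + 31 + 30 + 31 + 31 + 30 + 31 + 30 + 31 + 31 + 17 = 335 days

335 days


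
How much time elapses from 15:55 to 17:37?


End time in minutes: 17×60 + 37 = 1057
Start time in minutes: 15×60 + 55 = 955
Difference = 1057 - 955 = 102 minutes
= 1 hours 42 minutes

1h 42m


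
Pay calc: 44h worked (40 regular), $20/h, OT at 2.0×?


$960.00

Regular: 40h × $20 = $800.00
Overtime: 44 - 40 = 4h
OT pay: 4h × $20 × 2.0 = $160.00
Total = $800.00 + $160.00 = $960.00


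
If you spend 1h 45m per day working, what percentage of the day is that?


Time: 105 minutes
Day: 1440 minutes
Percentage = (105/1440) × 100 ≈ 7.3%

7.3%


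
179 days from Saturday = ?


Start: Saturday (index 5)
(5 + 179) mod 7
= 184 mod 7
= 2
Index 2 → Wednesday

Wednesday


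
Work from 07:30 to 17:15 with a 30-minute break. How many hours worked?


Total time = (17×60+15) - (7×60+30)
= 1035 - 450 = 585 min
Minus break: 585 - 30 = 555 min
= 9h 15m

9h 15m (555 minutes)


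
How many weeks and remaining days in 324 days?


Weeks: 324 ÷ 7 = 46 remainder 2

46 weeks 2 days


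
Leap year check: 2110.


Rules: divisible by 4 AND (not by 100 OR by 400)
2110 ÷ 4 = 527 remainder 2 → not divisible by 4
Not divisible by 4 → not a leap year

No


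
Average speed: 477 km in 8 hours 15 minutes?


Distance: 477 km
Time: 8h 15m = 495 min = 495/60 = 33/4 hours
Speed = 477 ÷ (33/4) = 477 × 4 / 33 = 1908/33 ≈ 57.8 km/h

57.8 km/h


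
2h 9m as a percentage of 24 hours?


Total minutes: 2×60 + 9 = 129
Day = 24×60 = 1440 minutes
Fraction = 129/1440 ≈ 0.0896
As a percentage: 129/1440 × 100 ≈ 8.96%

0.0896 (8.96%)


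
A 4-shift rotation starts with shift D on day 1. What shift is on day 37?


Shifts: A, B, C, D
Start: D (index 3)
Day 37: (3 + 37 - 1) mod 4
= 39 mod 4
= 3
Index 3 → shift D

Shift D


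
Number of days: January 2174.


31 days

Month: January (month 1)
January has 31 days


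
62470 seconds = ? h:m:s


Hours: 62470 ÷ 3600 = 17 remainder 1270
Minutes: 1270 ÷ 60 = 21 remainder 10
Seconds: 10

17h 21m 10s


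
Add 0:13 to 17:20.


17:33

Start: 1040 minutes from midnight
Add: 13 minutes
Total: 1053 minutes
Hours: 1053 ÷ 60 = 17 remainder 33


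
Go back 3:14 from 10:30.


Start: 630 minutes from midnight
Subtract: 194 minutes
Remaining: 630 - 194 = 436
Hours: 7, Minutes: 16

07:16


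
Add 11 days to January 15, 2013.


January 26, 2013

Start: January 15, 2013
Add 11 days
January 15 + 11 = January 26, 2013


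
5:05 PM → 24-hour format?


Input: 5:05 PM
PM: 5 + 12 = 17

17:05


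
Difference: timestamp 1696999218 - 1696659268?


Difference = 1696999218 - 1696659268 = 339950 seconds
In hours: 339950 / 3600 ≈ 94.4
In days: 339950 / 86400 ≈ 3.93

339950 seconds (94.4 hours / 3.93 days)


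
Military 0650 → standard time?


6:50 AM

Hour: 6
6 < 12 → AM


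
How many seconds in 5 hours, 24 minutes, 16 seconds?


Hours: 5 × 3600 = 18000
Minutes: 24 × 60 = 1440
Seconds: 16
Total = 18000 + 1440 + 16 = 19456

19456 seconds


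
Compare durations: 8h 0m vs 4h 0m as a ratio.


2:1 (2.00)

Duration 1: 480 minutes
Duration 2: 240 minutes
Ratio = 480:240
GCD = 240
Simplified = 2:1
As a decimal: 2/1 = 2.00


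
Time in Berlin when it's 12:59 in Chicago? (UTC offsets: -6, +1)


19:59

Time difference = UTC+1 - UTC-6 = +7 hours
New hour = (12 + 7) mod 24
= 19 mod 24 = 19
Minutes unchanged → 19:59


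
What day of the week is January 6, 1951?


Saturday

Zeller's congruence:
q=6, m=13, k=50, j=19
h = (6 + ⌊13×14/5⌋ + 50 + ⌊50/4⌋ + ⌊19/4⌋ - 2×19) mod 7
= (6 + 36 + 50 + 12 + 4 - 38) mod 7
= 70 mod 7 = 0
h=0 → Saturday


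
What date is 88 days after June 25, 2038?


Start: June 25, 2038
Add 88 days
June 25 → July 1: 30 - 25 + 1 = 6 days (88 - 6 = 82 left)
July 1 → August 1: 31 - 1 + 1 = 31 days (82 - 31 = 51 left)
August 1 → September 1: 31 - 1 + 1 = 31 days (51 - 31 = 20 left)
September 1 + 20 = September 21, 2038

September 21, 2038


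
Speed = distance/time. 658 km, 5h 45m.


114.4 km/h

Distance: 658 km
Time: 5h 45m = 345 min = 345/60 = 23/4 hours
Speed = 658 ÷ (23/4) = 658 × 4 / 23 = 2632/23 ≈ 114.4 km/h


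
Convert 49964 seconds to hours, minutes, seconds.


Hours: 49964 ÷ 3600 = 13 remainder 3164
Minutes: 3164 ÷ 60 = 52 remainder 44
Seconds: 44

13h 52m 44s


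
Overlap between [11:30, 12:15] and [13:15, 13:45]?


Meeting A: 690-735 (in minutes from midnight)
Meeting B: 795-825
Overlap start = max(690, 795) = 795
Overlap end = min(735, 825) = 735
Overlap = max(0, 735 - 795) = 0 min

0 minutes


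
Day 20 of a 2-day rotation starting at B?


Shifts: A, B
Start: B (index 1)
Day 20: (1 + 20 - 1) mod 2
= 20 mod 2
= 0
Index 0 → shift A

Shift A


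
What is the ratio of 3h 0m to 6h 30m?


6:13 (0.46)

Duration 1: 180 minutes
Duration 2: 390 minutes
Ratio = 180:390
GCD = 30
Simplified = 6:13
As a decimal: 6/13 ≈ 0.46


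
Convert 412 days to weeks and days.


Weeks: 412 ÷ 7 = 58 remainder 6

58 weeks 6 days


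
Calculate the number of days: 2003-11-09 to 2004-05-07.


From November 9, 2003 to May 7, 2004
Rest of November 2003: 30 - 9 = 21
Full months: December 31, January 31, February 2004 29, March 31, April 30
Days into May 2004: 7
Total = 21 + 31 + 31 + 29 + 31 + 30 + 7 = 180 days

180 days


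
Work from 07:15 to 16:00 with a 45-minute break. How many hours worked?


8h 0m (480 minutes)

Total time = (16×60+0) - (7×60+15)
= 960 - 435 = 525 min
Minus break: 525 - 45 = 480 min
= 8h 0m


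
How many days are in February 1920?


29 days

Month: February (month 2)
February: 28 or 29 (leap year)
1920 leap year? Yes


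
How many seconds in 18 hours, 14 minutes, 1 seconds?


65641 seconds

Hours: 18 × 3600 = 64800
Minutes: 14 × 60 = 840
Seconds: 1
Total = 64800 + 840 + 1 = 65641


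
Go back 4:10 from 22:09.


Start: 1329 minutes from midnight
Subtract: 250 minutes
Remaining: 1329 - 250 = 1079
Hours: 17, Minutes: 59

17:59


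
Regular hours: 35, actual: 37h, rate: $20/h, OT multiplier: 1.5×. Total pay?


Regular: 35h × $20 = $700.00
Overtime: 37 - 35 = 2h
OT pay: 2h × $20 × 1.5 = $60.00
Total = $700.00 + $60.00 = $760.00

$760.00


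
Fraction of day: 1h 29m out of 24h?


Total minutes: 1×60 + 29 = 89
Day = 24×60 = 1440 minutes
Fraction = 89/1440 ≈ 0.0618
As a percentage: 89/1440 × 100 ≈ 6.18%

0.0618 (6.18%)


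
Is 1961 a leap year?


Rules: divisible by 4 AND (not by 100 OR by 400)
1961 ÷ 4 = 490 remainder 1 → not divisible by 4
Not divisible by 4 → not a leap year

No


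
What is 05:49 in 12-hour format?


Hour: 5
5 < 12 → AM

5:49 AM


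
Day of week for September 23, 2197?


Saturday

Zeller's congruence:
q=23, m=9, k=97, j=21
h = (23 + ⌊13×10/5⌋ + 97 + ⌊97/4⌋ + ⌊21/4⌋ - 2×21) mod 7
= (23 + 26 + 97 + 24 + 5 - 42) mod 7
= 133 mod 7 = 0
h=0 → Saturday


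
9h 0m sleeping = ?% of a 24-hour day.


Time: 540 minutes
Day: 1440 minutes
Percentage = (540/1440) × 100 = 37.5%

37.5%


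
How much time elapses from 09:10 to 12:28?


End time in minutes: 12×60 + 28 = 748
Start time in minutes: 9×60 + 10 = 550
Difference = 748 - 550 = 198 minutes
= 3 hours 18 minutes

3h 18m


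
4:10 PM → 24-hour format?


Input: 4:10 PM
PM: 4 + 12 = 16

16:10


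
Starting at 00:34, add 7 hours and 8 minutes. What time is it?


Start: 34 minutes from midnight
Add: 428 minutes
Total: 462 minutes
Hours: 462 ÷ 60 = 7 remainder 42

07:42


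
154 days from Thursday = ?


Thursday

Start: Thursday (index 3)
(3 + 154) mod 7
= 157 mod 7
= 3
Index 3 → Thursday


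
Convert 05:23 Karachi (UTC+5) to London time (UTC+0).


00:23

Time difference = UTC+0 - UTC+5 = -5 hours
New hour = (5 -5) mod 24
= 0 mod 24 = 0
Minutes unchanged → 00:23


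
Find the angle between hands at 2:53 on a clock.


128.5°

Hour hand = 2×30 + 53×0.5 = 86.5°
Minute hand = 53×6 = 318°
Difference = |86.5 - 318| = 231.5°
Since > 180°: 360 - 231.5 = 128.5°


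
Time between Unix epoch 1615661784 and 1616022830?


361046 seconds (100.3 hours / 4.18 days)

Difference = 1616022830 - 1615661784 = 361046 seconds
In hours: 361046 / 3600 ≈ 100.3
In days: 361046 / 86400 ≈ 4.18


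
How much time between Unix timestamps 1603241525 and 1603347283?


105758 seconds (29.4 hours / 1.22 days)

Difference = 1603347283 - 1603241525 = 105758 seconds
In hours: 105758 / 3600 ≈ 29.4
In days: 105758 / 86400 ≈ 1.22


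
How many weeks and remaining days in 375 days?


Weeks: 375 ÷ 7 = 53 remainder 4

53 weeks 4 days


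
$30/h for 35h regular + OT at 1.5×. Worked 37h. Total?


$1140.00

Regular: 35h × $30 = $1050.00
Overtime: 37 - 35 = 2h
OT pay: 2h × $30 × 1.5 = $90.00
Total = $1050.00 + $90.00 = $1140.00


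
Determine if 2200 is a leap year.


No

Rules: divisible by 4 AND (not by 100 OR by 400)
2200 ÷ 4 = 550 exactly → divisible by 4
2200 ÷ 100 = 22 exactly → divisible by 100
2200 ÷ 400 = 5 remainder 200 → not divisible by 400
Divisible by 100 but not by 400 → not a leap year


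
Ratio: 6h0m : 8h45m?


24:35 (0.69)

Duration 1: 360 minutes
Duration 2: 525 minutes
Ratio = 360:525
GCD = 15
Simplified = 24:35
As a decimal: 24/35 ≈ 0.69


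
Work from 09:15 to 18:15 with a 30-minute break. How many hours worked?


Total time = (18×60+15) - (9×60+15)
= 1095 - 555 = 540 min
Minus break: 540 - 30 = 510 min
= 8h 30m

8h 30m (510 minutes)


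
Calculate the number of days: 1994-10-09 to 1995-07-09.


273 days

From October 9, 1994 to July 9, 1995
Rest of October 1994: 31 - 9 = 22
Full months: November 30, December 31, January 31, February 1995 28, March 31, April 30, May 31, June 30
Days into July 1995: 9
Total = 22 + 30 + 31 + 31 + 28 + 31 + 30 + 31 + 30 + 9 = 273 days


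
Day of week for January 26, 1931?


Monday

Zeller's congruence:
q=26, m=13, k=30, j=19
h = (26 + ⌊13×14/5⌋ + 30 + ⌊30/4⌋ + ⌊19/4⌋ - 2×19) mod 7
= (26 + 36 + 30 + 7 + 4 - 38) mod 7
= 65 mod 7 = 2
h=2 → Monday


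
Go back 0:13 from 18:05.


17:52

Start: 1085 minutes from midnight
Subtract: 13 minutes
Remaining: 1085 - 13 = 1072
Hours: 17, Minutes: 52


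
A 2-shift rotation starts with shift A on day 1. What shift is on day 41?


Shifts: A, B
Start: A (index 0)
Day 41: (0 + 41 - 1) mod 2
= 40 mod 2
= 0
Index 0 → shift A

Shift A


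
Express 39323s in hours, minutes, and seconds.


Hours: 39323 ÷ 3600 = 10 remainder 3323
Minutes: 3323 ÷ 60 = 55 remainder 23
Seconds: 23

10h 55m 23s


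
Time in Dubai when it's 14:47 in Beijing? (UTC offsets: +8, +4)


10:47

Time difference = UTC+4 - UTC+8 = -4 hours
New hour = (14 -4) mod 24
= 10 mod 24 = 10
Minutes unchanged → 10:47


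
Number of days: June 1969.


30 days

Month: June (month 6)
June has 30 days


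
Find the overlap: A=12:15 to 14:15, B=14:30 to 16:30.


0 minutes

Meeting A: 735-855 (in minutes from midnight)
Meeting B: 870-990
Overlap start = max(735, 870) = 870
Overlap end = min(855, 990) = 855
Overlap = max(0, 855 - 870) = 0 min


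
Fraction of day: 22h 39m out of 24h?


Total minutes: 22×60 + 39 = 1359
Day = 24×60 = 1440 minutes
Fraction = 1359/1440 ≈ 0.9438
As a percentage: 1359/1440 × 100 ≈ 94.38%

0.9438 (94.38%)


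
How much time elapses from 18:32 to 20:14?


End time in minutes: 20×60 + 14 = 1214
Start time in minutes: 18×60 + 32 = 1112
Difference = 1214 - 1112 = 102 minutes
= 1 hours 42 minutes

1h 42m


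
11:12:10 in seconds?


40330 seconds

Hours: 11 × 3600 = 39600
Minutes: 12 × 60 = 720
Seconds: 10
Total = 39600 + 720 + 10 = 40330


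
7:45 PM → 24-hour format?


19:45

Input: 7:45 PM
PM: 7 + 12 = 19


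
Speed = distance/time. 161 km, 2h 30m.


Distance: 161 km
Time: 2h 30m = 150 min = 150/60 = 5/2 hours
Speed = 161 ÷ (5/2) = 161 × 2 / 5 = 322/5 = 64.4 km/h

64.4 km/h


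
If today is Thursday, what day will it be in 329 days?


Start: Thursday (index 3)
(3 + 329) mod 7
= 332 mod 7
= 3
Index 3 → Thursday

Thursday


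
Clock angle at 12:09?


49.5°

Hour hand (12 ≡ 0 on the dial): 0×30 + 9×0.5 = 4.5°
Minute hand = 9×6 = 54°
Difference = |4.5 - 54| = 49.5°


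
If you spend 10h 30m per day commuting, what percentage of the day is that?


43.8%

Time: 630 minutes
Day: 1440 minutes
Percentage = (630/1440) × 100 ≈ 43.8%


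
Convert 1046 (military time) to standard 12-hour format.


10:46 AM

Hour: 10
10 < 12 → AM


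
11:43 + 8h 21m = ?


Start: 703 minutes from midnight
Add: 501 minutes
Total: 1204 minutes
Hours: 1204 ÷ 60 = 20 remainder 4

20:04


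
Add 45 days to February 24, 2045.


Start: February 24, 2045
Add 45 days
February 24 → March 1: 28 - 24 + 1 = 5 days (45 - 5 = 40 left)
March 1 → April 1: 31 - 1 + 1 = 31 days (40 - 31 = 9 left)
April 1 + 9 = April 10, 2045

April 10, 2045


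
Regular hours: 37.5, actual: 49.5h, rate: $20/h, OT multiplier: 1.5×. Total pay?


Regular: 37.5h × $20 = $750.00
Overtime: 49.5 - 37.5 = 12.0h
OT pay: 12.0h × $20 × 1.5 = $360.00
Total = $750.00 + $360.00 = $1110.00

$1110.00


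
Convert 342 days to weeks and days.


48 weeks 6 days

Weeks: 342 ÷ 7 = 48 remainder 6


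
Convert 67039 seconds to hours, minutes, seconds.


18h 37m 19s

Hours: 67039 ÷ 3600 = 18 remainder 2239
Minutes: 2239 ÷ 60 = 37 remainder 19
Seconds: 19


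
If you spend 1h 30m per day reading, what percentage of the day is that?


Time: 90 minutes
Day: 1440 minutes
Percentage = (90/1440) × 100 ≈ 6.3%

6.3%


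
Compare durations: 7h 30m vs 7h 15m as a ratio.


30:29 (1.03)

Duration 1: 450 minutes
Duration 2: 435 minutes
Ratio = 450:435
GCD = 15
Simplified = 30:29
As a decimal: 30/29 ≈ 1.03


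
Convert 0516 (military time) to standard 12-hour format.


5:16 AM

Hour: 5
5 < 12 → AM


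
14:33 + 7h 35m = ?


22:08

Start: 873 minutes from midnight
Add: 455 minutes
Total: 1328 minutes
Hours: 1328 ÷ 60 = 22 remainder 8


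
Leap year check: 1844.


Yes

Rules: divisible by 4 AND (not by 100 OR by 400)
1844 ÷ 4 = 461 exactly → divisible by 4
1844 ÷ 100 = 18 remainder 44 → not divisible by 100
Divisible by 4 but not by 100 → leap year


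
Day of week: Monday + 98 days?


Start: Monday (index 0)
(0 + 98) mod 7
= 98 mod 7
= 0
Index 0 → Monday

Monday


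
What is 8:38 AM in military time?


Input: 8:38 AM
AM hour stays: 8

08:38


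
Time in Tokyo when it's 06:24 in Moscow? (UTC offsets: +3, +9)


12:24

Time difference = UTC+9 - UTC+3 = +6 hours
New hour = (6 + 6) mod 24
= 12 mod 24 = 12
Minutes unchanged → 12:24


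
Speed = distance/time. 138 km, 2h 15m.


Distance: 138 km
Time: 2h 15m = 135 min = 135/60 = 9/4 hours
Speed = 138 ÷ (9/4) = 138 × 4 / 9 = 552/9 ≈ 61.3 km/h

61.3 km/h


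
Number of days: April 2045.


30 days

Month: April (month 4)
April has 30 days


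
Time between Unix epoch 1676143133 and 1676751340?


608207 seconds (168.9 hours / 7.04 days)

Difference = 1676751340 - 1676143133 = 608207 seconds
In hours: 608207 / 3600 ≈ 168.9
In days: 608207 / 86400 ≈ 7.04


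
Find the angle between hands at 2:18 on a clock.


39.0°

Hour hand = 2×30 + 18×0.5 = 69.0°
Minute hand = 18×6 = 108°
Difference = |69.0 - 108| = 39.0°


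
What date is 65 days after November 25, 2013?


January 29, 2014

Start: November 25, 2013
Add 65 days
November 25 → December 1: 30 - 25 + 1 = 6 days (65 - 6 = 59 left)
December 1 → January 1: 31 - 1 + 1 = 31 days (59 - 31 = 28 left)
January 1 + 28 = January 29, 2014


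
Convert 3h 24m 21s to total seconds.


Hours: 3 × 3600 = 10800
Minutes: 24 × 60 = 1440
Seconds: 21
Total = 10800 + 1440 + 21 = 12261

12261 seconds


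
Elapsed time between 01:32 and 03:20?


End time in minutes: 3×60 + 20 = 200
Start time in minutes: 1×60 + 32 = 92
Difference = 200 - 92 = 108 minutes
= 1 hours 48 minutes

1h 48m


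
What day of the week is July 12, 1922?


Wednesday

Zeller's congruence:
q=12, m=7, k=22, j=19
h = (12 + ⌊13×8/5⌋ + 22 + ⌊22/4⌋ + ⌊19/4⌋ - 2×19) mod 7
= (12 + 20 + 22 + 5 + 4 - 38) mod 7
= 25 mod 7 = 4
h=4 → Wednesday


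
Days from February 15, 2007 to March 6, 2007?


19 days

From February 15, 2007 to March 6, 2007
Rest of February 2007: 28 - 15 = 13
Days into March 2007: 6
Total = 13 + 6 = 19 days


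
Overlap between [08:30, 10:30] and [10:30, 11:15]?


0 minutes

Meeting A: 510-630 (in minutes from midnight)
Meeting B: 630-675
Overlap start = max(510, 630) = 630
Overlap end = min(630, 675) = 630
Overlap = max(0, 630 - 630) = 0 min


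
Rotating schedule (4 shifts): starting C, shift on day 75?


Shifts: A, B, C, D
Start: C (index 2)
Day 75: (2 + 75 - 1) mod 4
= 76 mod 4
= 0
Index 0 → shift A

Shift A


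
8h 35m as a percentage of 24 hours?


0.3576 (35.76%)

Total minutes: 8×60 + 35 = 515
Day = 24×60 = 1440 minutes
Fraction = 515/1440 ≈ 0.3576
As a percentage: 515/1440 × 100 ≈ 35.76%


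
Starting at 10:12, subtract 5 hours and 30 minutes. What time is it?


04:42

Start: 612 minutes from midnight
Subtract: 330 minutes
Remaining: 612 - 330 = 282
Hours: 4, Minutes: 42


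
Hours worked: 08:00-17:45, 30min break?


9h 15m (555 minutes)

Total time = (17×60+45) - (8×60+0)
= 1065 - 480 = 585 min
Minus break: 585 - 30 = 555 min
= 9h 15m


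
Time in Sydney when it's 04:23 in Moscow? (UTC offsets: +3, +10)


11:23

Time difference = UTC+10 - UTC+3 = +7 hours
New hour = (4 + 7) mod 24
= 11 mod 24 = 11
Minutes unchanged → 11:23


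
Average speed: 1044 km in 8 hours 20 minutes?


Distance: 1044 km
Time: 8h 20m = 500 min = 500/60 = 25/3 hours
Speed = 1044 ÷ (25/3) = 1044 × 3 / 25 = 3132/25 ≈ 125.3 km/h

125.3 km/h


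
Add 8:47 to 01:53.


10:40

Start: 113 minutes from midnight
Add: 527 minutes
Total: 640 minutes
Hours: 640 ÷ 60 = 10 remainder 40


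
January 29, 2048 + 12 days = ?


Start: January 29, 2048
Add 12 days
January 29 → February 1: 31 - 29 + 1 = 3 days (12 - 3 = 9 left)
February 1 + 9 = February 10, 2048

February 10, 2048


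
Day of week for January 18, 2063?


Zeller's congruence:
q=18, m=13, k=62, j=20
h = (18 + ⌊13×14/5⌋ + 62 + ⌊62/4⌋ + ⌊20/4⌋ - 2×20) mod 7
= (18 + 36 + 62 + 15 + 5 - 40) mod 7
= 96 mod 7 = 5
h=5 → Thursday

Thursday


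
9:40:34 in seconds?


Hours: 9 × 3600 = 32400
Minutes: 40 × 60 = 2400
Seconds: 34
Total = 32400 + 2400 + 34 = 34834

34834 seconds


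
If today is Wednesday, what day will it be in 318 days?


Start: Wednesday (index 2)
(2 + 318) mod 7
= 320 mod 7
= 5
Index 5 → Saturday

Saturday


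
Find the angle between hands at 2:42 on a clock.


171.0°

Hour hand = 2×30 + 42×0.5 = 81.0°
Minute hand = 42×6 = 252°
Difference = |81.0 - 252| = 171.0°


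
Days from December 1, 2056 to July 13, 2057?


From December 1, 2056 to July 13, 2057
Rest of December 2056: 31 - 1 = 30
Full months: January 31, February 2057 28, March 31, April 30, May 31, June 30
Days into July 2057: 13
Total = 30 + 31 + 28 + 31 + 30 + 31 + 30 + 13 = 224 days

224 days


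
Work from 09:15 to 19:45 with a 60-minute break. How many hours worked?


Total time = (19×60+45) - (9×60+15)
= 1185 - 555 = 630 min
Minus break: 630 - 60 = 570 min
= 9h 30m

9h 30m (570 minutes)


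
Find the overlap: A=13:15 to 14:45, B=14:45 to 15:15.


0 minutes

Meeting A: 795-885 (in minutes from midnight)
Meeting B: 885-915
Overlap start = max(795, 885) = 885
Overlap end = min(885, 915) = 885
Overlap = max(0, 885 - 885) = 0 min


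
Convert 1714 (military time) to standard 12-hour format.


5:14 PM

Hour: 17
17 - 12 = 5 → PM


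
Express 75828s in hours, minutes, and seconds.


21h 3m 48s

Hours: 75828 ÷ 3600 = 21 remainder 228
Minutes: 228 ÷ 60 = 3 remainder 48
Seconds: 48


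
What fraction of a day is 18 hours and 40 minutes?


Total minutes: 18×60 + 40 = 1120
Day = 24×60 = 1440 minutes
Fraction = 1120/1440 ≈ 0.7778
As a percentage: 1120/1440 × 100 ≈ 77.78%

0.7778 (77.78%)


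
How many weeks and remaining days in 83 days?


Weeks: 83 ÷ 7 = 11 remainder 6

11 weeks 6 days


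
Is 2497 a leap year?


Rules: divisible by 4 AND (not by 100 OR by 400)
2497 ÷ 4 = 624 remainder 1 → not divisible by 4
Not divisible by 4 → not a leap year

No


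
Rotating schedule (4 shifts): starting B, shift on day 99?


Shifts: A, B, C, D
Start: B (index 1)
Day 99: (1 + 99 - 1) mod 4
= 99 mod 4
= 3
Index 3 → shift D

Shift D


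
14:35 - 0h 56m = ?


Start: 875 minutes from midnight
Subtract: 56 minutes
Remaining: 875 - 56 = 819
Hours: 13, Minutes: 39

13:39


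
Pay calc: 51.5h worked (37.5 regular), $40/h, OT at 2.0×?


$2620.00

Regular: 37.5h × $40 = $1500.00
Overtime: 51.5 - 37.5 = 14.0h
OT pay: 14.0h × $40 × 2.0 = $1120.00
Total = $1500.00 + $1120.00 = $2620.00


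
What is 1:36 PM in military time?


13:36

Input: 1:36 PM
PM: 1 + 12 = 13


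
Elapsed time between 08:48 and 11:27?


2h 39m

End time in minutes: 11×60 + 27 = 687
Start time in minutes: 8×60 + 48 = 528
Difference = 687 - 528 = 159 minutes
= 2 hours 39 minutes


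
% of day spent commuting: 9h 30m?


Time: 570 minutes
Day: 1440 minutes
Percentage = (570/1440) × 100 ≈ 39.6%

39.6%


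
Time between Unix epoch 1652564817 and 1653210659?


645842 seconds (179.4 hours / 7.48 days)

Difference = 1653210659 - 1652564817 = 645842 seconds
In hours: 645842 / 3600 ≈ 179.4
In days: 645842 / 86400 ≈ 7.48


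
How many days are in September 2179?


Month: September (month 9)
September has 30 days

30 days


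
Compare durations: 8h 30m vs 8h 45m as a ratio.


Duration 1: 510 minutes
Duration 2: 525 minutes
Ratio = 510:525
GCD = 15
Simplified = 34:35
As a decimal: 34/35 ≈ 0.97

34:35 (0.97)


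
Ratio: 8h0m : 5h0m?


8:5 (1.60)

Duration 1: 480 minutes
Duration 2: 300 minutes
Ratio = 480:300
GCD = 60
Simplified = 8:5
As a decimal: 8/5 = 1.60


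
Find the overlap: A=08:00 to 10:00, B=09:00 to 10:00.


60 minutes

Meeting A: 480-600 (in minutes from midnight)
Meeting B: 540-600
Overlap start = max(480, 540) = 540
Overlap end = min(600, 600) = 600
Overlap = max(0, 600 - 540) = 60 min


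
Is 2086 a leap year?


No

Rules: divisible by 4 AND (not by 100 OR by 400)
2086 ÷ 4 = 521 remainder 2 → not divisible by 4
Not divisible by 4 → not a leap year


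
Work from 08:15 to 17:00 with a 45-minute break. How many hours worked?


Total time = (17×60+0) - (8×60+15)
= 1020 - 495 = 525 min
Minus break: 525 - 45 = 480 min
= 8h 0m

8h 0m (480 minutes)


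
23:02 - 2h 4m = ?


Start: 1382 minutes from midnight
Subtract: 124 minutes
Remaining: 1382 - 124 = 1258
Hours: 20, Minutes: 58

20:58


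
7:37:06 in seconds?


Hours: 7 × 3600 = 25200
Minutes: 37 × 60 = 2220
Seconds: 6
Total = 25200 + 2220 + 6 = 27426

27426 seconds


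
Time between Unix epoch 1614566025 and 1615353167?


Difference = 1615353167 - 1614566025 = 787142 seconds
In hours: 787142 / 3600 ≈ 218.7
In days: 787142 / 86400 ≈ 9.11

787142 seconds (218.7 hours / 9.11 days)


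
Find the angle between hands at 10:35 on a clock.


107.5°

Hour hand = 10×30 + 35×0.5 = 317.5°
Minute hand = 35×6 = 210°
Difference = |317.5 - 210| = 107.5°


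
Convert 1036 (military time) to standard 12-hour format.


10:36 AM

Hour: 10
10 < 12 → AM


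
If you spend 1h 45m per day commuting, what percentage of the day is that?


Time: 105 minutes
Day: 1440 minutes
Percentage = (105/1440) × 100 ≈ 7.3%

7.3%


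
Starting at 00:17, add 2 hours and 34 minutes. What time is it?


02:51

Start: 17 minutes from midnight
Add: 154 minutes
Total: 171 minutes
Hours: 171 ÷ 60 = 2 remainder 51


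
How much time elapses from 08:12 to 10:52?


End time in minutes: 10×60 + 52 = 652
Start time in minutes: 8×60 + 12 = 492
Difference = 652 - 492 = 160 minutes
= 2 hours 40 minutes

2h 40m


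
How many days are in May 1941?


Month: May (month 5)
May has 31 days

31 days


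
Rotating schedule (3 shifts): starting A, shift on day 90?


Shifts: A, B, C
Start: A (index 0)
Day 90: (0 + 90 - 1) mod 3
= 89 mod 3
= 2
Index 2 → shift C

Shift C


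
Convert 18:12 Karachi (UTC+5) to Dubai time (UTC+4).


17:12

Time difference = UTC+4 - UTC+5 = -1 hours
New hour = (18 -1) mod 24
= 17 mod 24 = 17
Minutes unchanged → 17:12


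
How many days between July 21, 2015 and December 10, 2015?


142 days

From July 21, 2015 to December 10, 2015
Rest of July 2015: 31 - 21 = 10
Full months: August 31, September 30, October 31, November 30
Days into December 2015: 10
Total = 10 + 31 + 30 + 31 + 30 + 10 = 142 days


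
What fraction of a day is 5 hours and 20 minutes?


Total minutes: 5×60 + 20 = 320
Day = 24×60 = 1440 minutes
Fraction = 320/1440 ≈ 0.2222
As a percentage: 320/1440 × 100 ≈ 22.22%

0.2222 (22.22%)


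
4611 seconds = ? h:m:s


Hours: 4611 ÷ 3600 = 1 remainder 1011
Minutes: 1011 ÷ 60 = 16 remainder 51
Seconds: 51

1h 16m 51s


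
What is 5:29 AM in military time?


Input: 5:29 AM
AM hour stays: 5

05:29


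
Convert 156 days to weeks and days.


Weeks: 156 ÷ 7 = 22 remainder 2

22 weeks 2 days


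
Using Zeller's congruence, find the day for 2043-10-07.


Wednesday

Zeller's congruence:
q=7, m=10, k=43, j=20
h = (7 + ⌊13×11/5⌋ + 43 + ⌊43/4⌋ + ⌊20/4⌋ - 2×20) mod 7
= (7 + 28 + 43 + 10 + 5 - 40) mod 7
= 53 mod 7 = 4
h=4 → Wednesday


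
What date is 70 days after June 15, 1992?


August 24, 1992

Start: June 15, 1992
Add 70 days
June 15 → July 1: 30 - 15 + 1 = 16 days (70 - 16 = 54 left)
July 1 → August 1: 31 - 1 + 1 = 31 days (54 - 31 = 23 left)
August 1 + 23 = August 24, 1992


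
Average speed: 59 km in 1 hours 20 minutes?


Distance: 59 km
Time: 1h 20m = 80 min = 80/60 = 4/3 hours
Speed = 59 ÷ (4/3) = 59 × 3 / 4 = 177/4 ≈ 44.3 km/h

44.3 km/h


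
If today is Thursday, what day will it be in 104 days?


Start: Thursday (index 3)
(3 + 104) mod 7
= 107 mod 7
= 2
Index 2 → Wednesday

Wednesday


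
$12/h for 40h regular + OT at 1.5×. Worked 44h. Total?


$552.00

Regular: 40h × $12 = $480.00
Overtime: 44 - 40 = 4h
OT pay: 4h × $12 × 1.5 = $72.00
Total = $480.00 + $72.00 = $552.00


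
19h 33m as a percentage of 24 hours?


Total minutes: 19×60 + 33 = 1173
Day = 24×60 = 1440 minutes
Fraction = 1173/1440 ≈ 0.8146
As a percentage: 1173/1440 × 100 ≈ 81.46%

0.8146 (81.46%)


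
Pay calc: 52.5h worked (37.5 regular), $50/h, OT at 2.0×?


Regular: 37.5h × $50 = $1875.00
Overtime: 52.5 - 37.5 = 15.0h
OT pay: 15.0h × $50 × 2.0 = $1500.00
Total = $1875.00 + $1500.00 = $3375.00

$3375.00


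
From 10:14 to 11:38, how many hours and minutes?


End time in minutes: 11×60 + 38 = 698
Start time in minutes: 10×60 + 14 = 614
Difference = 698 - 614 = 84 minutes
= 1 hours 24 minutes

1h 24m


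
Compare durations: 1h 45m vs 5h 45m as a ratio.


7:23 (0.30)

Duration 1: 105 minutes
Duration 2: 345 minutes
Ratio = 105:345
GCD = 15
Simplified = 7:23
As a decimal: 7/23 ≈ 0.30


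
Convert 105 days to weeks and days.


Weeks: 105 ÷ 7 = 15 remainder 0

15 weeks 0 days


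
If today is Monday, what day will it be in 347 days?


Friday

Start: Monday (index 0)
(0 + 347) mod 7
= 347 mod 7
= 4
Index 4 → Friday


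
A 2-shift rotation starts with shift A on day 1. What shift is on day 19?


Shifts: A, B
Start: A (index 0)
Day 19: (0 + 19 - 1) mod 2
= 18 mod 2
= 0
Index 0 → shift A

Shift A


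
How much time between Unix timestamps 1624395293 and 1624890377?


Difference = 1624890377 - 1624395293 = 495084 seconds
In hours: 495084 / 3600 ≈ 137.5
In days: 495084 / 86400 ≈ 5.73

495084 seconds (137.5 hours / 5.73 days)


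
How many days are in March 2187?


31 days

Month: March (month 3)
March has 31 days


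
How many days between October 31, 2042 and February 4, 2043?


96 days

From October 31, 2042 to February 4, 2043
Rest of October 2042: 31 - 31 = 0
Full months: November 30, December 31, January 31
Days into February 2043: 4
Total = 0 + 30 + 31 + 31 + 4 = 96 days


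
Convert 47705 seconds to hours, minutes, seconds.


13h 15m 5s

Hours: 47705 ÷ 3600 = 13 remainder 905
Minutes: 905 ÷ 60 = 15 remainder 5
Seconds: 5


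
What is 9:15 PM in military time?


Input: 9:15 PM
PM: 9 + 12 = 21

21:15


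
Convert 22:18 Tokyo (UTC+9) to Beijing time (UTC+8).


Time difference = UTC+8 - UTC+9 = -1 hours
New hour = (22 -1) mod 24
= 21 mod 24 = 21
Minutes unchanged → 21:18

21:18


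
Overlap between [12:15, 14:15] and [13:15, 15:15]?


60 minutes

Meeting A: 735-855 (in minutes from midnight)
Meeting B: 795-915
Overlap start = max(735, 795) = 795
Overlap end = min(855, 915) = 855
Overlap = max(0, 855 - 795) = 60 min


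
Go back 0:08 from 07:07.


06:59

Start: 427 minutes from midnight
Subtract: 8 minutes
Remaining: 427 - 8 = 419
Hours: 6, Minutes: 59


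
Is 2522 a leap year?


Rules: divisible by 4 AND (not by 100 OR by 400)
2522 ÷ 4 = 630 remainder 2 → not divisible by 4
Not divisible by 4 → not a leap year

No


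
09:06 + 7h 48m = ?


16:54

Start: 546 minutes from midnight
Add: 468 minutes
Total: 1014 minutes
Hours: 1014 ÷ 60 = 16 remainder 54


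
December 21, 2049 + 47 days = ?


February 6, 2050

Start: December 21, 2049
Add 47 days
December 21 → January 1: 31 - 21 + 1 = 11 days (47 - 11 = 36 left)
January 1 → February 1: 31 - 1 + 1 = 31 days (36 - 31 = 5 left)
February 1 + 5 = February 6, 2050


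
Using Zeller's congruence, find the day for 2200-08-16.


Zeller's congruence:
q=16, m=8, k=0, j=22
h = (16 + ⌊13×9/5⌋ + 0 + ⌊0/4⌋ + ⌊22/4⌋ - 2×22) mod 7
= (16 + 23 + 0 + 0 + 5 - 44) mod 7
= 0 mod 7 = 0
h=0 → Saturday

Saturday


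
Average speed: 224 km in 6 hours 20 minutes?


Distance: 224 km
Time: 6h 20m = 380 min = 380/60 = 19/3 hours
Speed = 224 ÷ (19/3) = 224 × 3 / 19 = 672/19 ≈ 35.4 km/h

35.4 km/h


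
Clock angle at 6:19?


Hour hand = 6×30 + 19×0.5 = 189.5°
Minute hand = 19×6 = 114°
Difference = |189.5 - 114| = 75.5°

75.5°


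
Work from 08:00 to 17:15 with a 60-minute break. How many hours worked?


8h 15m (495 minutes)

Total time = (17×60+15) - (8×60+0)
= 1035 - 480 = 555 min
Minus break: 555 - 60 = 495 min
= 8h 15m


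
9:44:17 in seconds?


35057 seconds

Hours: 9 × 3600 = 32400
Minutes: 44 × 60 = 2640
Seconds: 17
Total = 32400 + 2640 + 17 = 35057


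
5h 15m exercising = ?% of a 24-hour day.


Time: 315 minutes
Day: 1440 minutes
Percentage = (315/1440) × 100 ≈ 21.9%

21.9%


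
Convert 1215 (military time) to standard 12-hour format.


Hour: 12
12 → 12 PM (noon)

12:15 PM


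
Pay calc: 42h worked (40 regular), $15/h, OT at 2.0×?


Regular: 40h × $15 = $600.00
Overtime: 42 - 40 = 2h
OT pay: 2h × $15 × 2.0 = $60.00
Total = $600.00 + $60.00 = $660.00

$660.00


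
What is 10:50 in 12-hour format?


Hour: 10
10 < 12 → AM

10:50 AM


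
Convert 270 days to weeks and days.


38 weeks 4 days

Weeks: 270 ÷ 7 = 38 remainder 4


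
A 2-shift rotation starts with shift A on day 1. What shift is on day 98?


Shifts: A, B
Start: A (index 0)
Day 98: (0 + 98 - 1) mod 2
= 97 mod 2
= 1
Index 1 → shift B

Shift B


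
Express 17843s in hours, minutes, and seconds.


Hours: 17843 ÷ 3600 = 4 remainder 3443
Minutes: 3443 ÷ 60 = 57 remainder 23
Seconds: 23

4h 57m 23s


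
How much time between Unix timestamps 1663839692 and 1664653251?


Difference = 1664653251 - 1663839692 = 813559 seconds
In hours: 813559 / 3600 ≈ 226.0
In days: 813559 / 86400 ≈ 9.42

813559 seconds (226.0 hours / 9.42 days)


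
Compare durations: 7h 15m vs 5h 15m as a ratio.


Duration 1: 435 minutes
Duration 2: 315 minutes
Ratio = 435:315
GCD = 15
Simplified = 29:21
As a decimal: 29/21 ≈ 1.38

29:21 (1.38)


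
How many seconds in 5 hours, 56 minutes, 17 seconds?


21377 seconds

Hours: 5 × 3600 = 18000
Minutes: 56 × 60 = 3360
Seconds: 17
Total = 18000 + 3360 + 17 = 21377


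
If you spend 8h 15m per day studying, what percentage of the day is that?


34.4%

Time: 495 minutes
Day: 1440 minutes
Percentage = (495/1440) × 100 ≈ 34.4%


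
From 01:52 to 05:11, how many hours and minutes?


End time in minutes: 5×60 + 11 = 311
Start time in minutes: 1×60 + 52 = 112
Difference = 311 - 112 = 199 minutes
= 3 hours 19 minutes

3h 19m


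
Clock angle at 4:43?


116.5°

Hour hand = 4×30 + 43×0.5 = 141.5°
Minute hand = 43×6 = 258°
Difference = |141.5 - 258| = 116.5°


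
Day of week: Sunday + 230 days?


Start: Sunday (index 6)
(6 + 230) mod 7
= 236 mod 7
= 5
Index 5 → Saturday

Saturday


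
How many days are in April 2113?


Month: April (month 4)
April has 30 days

30 days


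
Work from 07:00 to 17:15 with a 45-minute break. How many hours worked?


Total time = (17×60+15) - (7×60+0)
= 1035 - 420 = 615 min
Minus break: 615 - 45 = 570 min
= 9h 30m

9h 30m (570 minutes)


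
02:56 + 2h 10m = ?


Start: 176 minutes from midnight
Add: 130 minutes
Total: 306 minutes
Hours: 306 ÷ 60 = 5 remainder 6

05:06


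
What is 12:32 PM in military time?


Input: 12:32 PM
12 PM → 12 (noon)

12:32


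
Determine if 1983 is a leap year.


No

Rules: divisible by 4 AND (not by 100 OR by 400)
1983 ÷ 4 = 495 remainder 3 → not divisible by 4
Not divisible by 4 → not a leap year


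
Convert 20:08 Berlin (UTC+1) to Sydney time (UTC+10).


Time difference = UTC+10 - UTC+1 = +9 hours
New hour = (20 + 9) mod 24
= 29 mod 24 = 5
Minutes unchanged → 05:08; 29 ≥ 24 → next day

05:08 (next day)


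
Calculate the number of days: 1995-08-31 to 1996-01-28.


From August 31, 1995 to January 28, 1996
Rest of August 1995: 31 - 31 = 0
Full months: September 30, October 31, November 30, December 31
Days into January 1996: 28
Total = 0 + 30 + 31 + 30 + 31 + 28 = 150 days

150 days


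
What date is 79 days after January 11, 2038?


Start: January 11, 2038
Add 79 days
January 11 → February 1: 31 - 11 + 1 = 21 days (79 - 21 = 58 left)
February 1 → March 1: 28 - 1 + 1 = 28 days (58 - 28 = 30 left)
March 1 + 30 = March 31, 2038

March 31, 2038
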